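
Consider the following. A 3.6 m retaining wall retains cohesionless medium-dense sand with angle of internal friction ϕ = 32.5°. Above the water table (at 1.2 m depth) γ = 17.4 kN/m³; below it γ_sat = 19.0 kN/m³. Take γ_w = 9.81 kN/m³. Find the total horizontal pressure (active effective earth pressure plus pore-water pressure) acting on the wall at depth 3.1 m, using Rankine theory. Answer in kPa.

30.2 kPa

K_a = (1 − sin φ)/(1 + sin φ) = 0.3010.
γ' = 19.0 − 9.81 = 9.190 kN/m³.
Effective vertical stress at 3.1 m: σ'_v = 17.4×1.2 + 9.190×1.90 = 38.34 kPa.
σ'_h = K_a σ'_v = 0.3010 × 38.34 = 11.54 kPa; u = γ_w × 1.90 = 18.64 kPa.
Total σ_h = 11.54 + 18.64 = 30.18 kPa.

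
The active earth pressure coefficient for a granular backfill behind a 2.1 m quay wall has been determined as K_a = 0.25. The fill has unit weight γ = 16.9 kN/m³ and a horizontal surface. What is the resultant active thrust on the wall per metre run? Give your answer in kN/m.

P = ½ K_a γ H² = 0.5 × 0.25 × 16.9 × 2.1² = 9.316 kN/m.

9.32 kN/m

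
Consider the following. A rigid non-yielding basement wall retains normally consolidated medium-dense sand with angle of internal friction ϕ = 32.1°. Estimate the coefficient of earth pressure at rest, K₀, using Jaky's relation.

K₀ = 1 − sin φ' = 1 − sin 32.1° = 0.4686.

0.469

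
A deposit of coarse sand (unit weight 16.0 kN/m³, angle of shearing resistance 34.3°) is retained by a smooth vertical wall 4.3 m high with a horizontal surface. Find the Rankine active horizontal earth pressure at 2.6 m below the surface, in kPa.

11.6 kPa

K_a = (1 − sin φ)/(1 + sin φ) = 0.2792.
σ_h = K_a γ z = 0.2792 × 16.0 × 2.6 = 11.61 kPa.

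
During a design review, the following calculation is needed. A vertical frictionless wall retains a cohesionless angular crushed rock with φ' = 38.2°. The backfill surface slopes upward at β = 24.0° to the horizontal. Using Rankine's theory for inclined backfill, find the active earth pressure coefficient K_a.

K_a = cos β · (cos β − √(cos²β − cos²φ)) / (cos β + √(cos²β − cos²φ)).
cos β = 0.9135, cos φ = 0.7859, √(cos²β − cos²φ) = 0.4658.
K_a = 0.9135 × (0.9135 − 0.4658)/(0.9135 + 0.4658) = 0.2965.

0.297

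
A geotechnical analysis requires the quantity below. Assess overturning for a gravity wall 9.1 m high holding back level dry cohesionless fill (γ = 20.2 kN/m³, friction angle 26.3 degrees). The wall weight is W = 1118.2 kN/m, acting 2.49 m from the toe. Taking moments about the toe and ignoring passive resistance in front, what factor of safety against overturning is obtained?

2.84

K_a = tan²(45° − 26.3°/2) = 0.3859.
P_a = ½K_aγH² = 0.5×0.3859×20.2×9.1² = 322.8 kN/m, acting at H/3 = 3.033 m above the base.
Overturning moment M_o = P_a × H/3 = 322.8 × 3.033 = 979.1.
Resisting moment M_r = W × 2.49 = 1118.2 × 2.49 = 2784.
FS_overturning = M_r/M_o = 2784/979.1 = 2.844.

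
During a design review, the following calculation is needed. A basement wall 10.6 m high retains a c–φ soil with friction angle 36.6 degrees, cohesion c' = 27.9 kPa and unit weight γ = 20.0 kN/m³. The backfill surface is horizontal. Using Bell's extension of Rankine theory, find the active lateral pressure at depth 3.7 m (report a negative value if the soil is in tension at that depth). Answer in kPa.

K_a = (1 − sin φ)/(1 + sin φ) = 0.2530.
σ_a = K_a γ z − 2c√K_a = 0.2530×20.0×3.7 − 2×27.9×0.5029 = -9.346 kPa.

-9.35 kPa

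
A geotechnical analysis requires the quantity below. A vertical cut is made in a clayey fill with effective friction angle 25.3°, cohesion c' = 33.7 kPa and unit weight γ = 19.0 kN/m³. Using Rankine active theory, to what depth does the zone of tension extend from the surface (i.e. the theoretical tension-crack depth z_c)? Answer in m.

5.60 m

K_a = tan²(45° − 25.3°/2) = 0.4012; √K_a = 0.6334.
The active pressure is zero where K_a γ z = 2c√K_a, so z_c = 2c/(γ√K_a) = 2×33.7/(19.0×0.6334) = 5.601 m.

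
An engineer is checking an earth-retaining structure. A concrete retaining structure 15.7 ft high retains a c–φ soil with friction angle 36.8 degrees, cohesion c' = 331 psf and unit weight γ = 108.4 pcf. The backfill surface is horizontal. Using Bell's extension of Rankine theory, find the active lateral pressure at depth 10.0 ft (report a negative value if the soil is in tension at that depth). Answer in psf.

-59.7 psf

K_a = (1 − sin φ)/(1 + sin φ) = 0.2508.
σ_a = K_a γ z − 2c√K_a = 0.2508×108.4×10.0 − 2×331×0.5008 = -59.68 psf.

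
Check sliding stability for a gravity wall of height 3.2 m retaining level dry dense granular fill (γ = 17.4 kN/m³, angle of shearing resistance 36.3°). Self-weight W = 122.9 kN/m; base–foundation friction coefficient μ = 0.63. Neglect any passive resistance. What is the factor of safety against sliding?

3.39

K_a = tan²(45° − 36.3°/2) = 0.2563.
P_a = ½K_aγH² = 0.5×0.2563×17.4×3.2² = 22.83 kN/m, acting at H/3 = 1.067 m above the base.
FS_sliding = μW / P_a = 0.63×122.9 / 22.83 = 3.391.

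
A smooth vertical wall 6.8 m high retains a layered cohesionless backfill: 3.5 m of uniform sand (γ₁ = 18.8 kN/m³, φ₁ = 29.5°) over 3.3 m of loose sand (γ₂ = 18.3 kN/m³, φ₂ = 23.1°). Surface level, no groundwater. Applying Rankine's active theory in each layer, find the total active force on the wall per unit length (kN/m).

177 kN/m

K_a1 = tan²(45°−29.5°/2) = 0.3401; K_a2 = tan²(45°−23.1°/2) = 0.4364.
Layer 1: σ at base = K_a1 γ₁ h₁ = 22.38 kPa; P₁ = ½×22.38×3.5 = 39.16.
Layer 2: σ_v at top = γ₁h₁ = 65.80; σ_h top = K_a2×65.80 = 28.72; σ_h base = K_a2×(65.80+18.3×3.3) = 55.07.
P₂ = ½(28.72+55.07)×3.3 = 138.3. Total P_a = 39.16+138.3 = 177.4 kN/m.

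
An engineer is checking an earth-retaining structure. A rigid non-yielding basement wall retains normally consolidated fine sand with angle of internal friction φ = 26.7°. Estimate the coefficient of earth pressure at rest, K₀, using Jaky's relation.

0.551

K₀ = 1 − sin φ' = 1 − sin 26.7° = 0.5507.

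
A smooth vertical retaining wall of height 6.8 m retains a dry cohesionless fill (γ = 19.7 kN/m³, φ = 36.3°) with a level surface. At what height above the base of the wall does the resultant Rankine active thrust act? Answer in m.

K_a = 0.2563.
The pressure distribution is triangular, so the resultant acts at H/3 above the base = 6.8/3 = 2.267 m.

2.27 m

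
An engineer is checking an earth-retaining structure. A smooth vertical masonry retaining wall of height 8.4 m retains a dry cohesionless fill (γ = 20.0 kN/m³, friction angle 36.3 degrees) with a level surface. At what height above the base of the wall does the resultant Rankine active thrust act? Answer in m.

2.80 m

K_a = 0.2563.
The pressure distribution is triangular, so the resultant acts at H/3 above the base = 8.4/3 = 2.800 m.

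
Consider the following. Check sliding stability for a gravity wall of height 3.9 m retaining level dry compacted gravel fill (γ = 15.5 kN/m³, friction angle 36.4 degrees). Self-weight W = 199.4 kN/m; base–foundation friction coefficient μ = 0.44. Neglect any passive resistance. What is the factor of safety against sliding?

2.92

K_a = tan²(45° − 36.4°/2) = 0.2552.
P_a = ½K_aγH² = 0.5×0.2552×15.5×3.9² = 30.08 kN/m, acting at H/3 = 1.300 m above the base.
FS_sliding = μW / P_a = 0.44×199.4 / 30.08 = 2.917.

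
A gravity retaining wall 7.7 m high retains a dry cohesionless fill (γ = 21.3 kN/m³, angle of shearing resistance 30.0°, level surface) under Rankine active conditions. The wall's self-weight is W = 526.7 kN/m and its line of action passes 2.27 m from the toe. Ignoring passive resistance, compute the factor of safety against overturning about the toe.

2.21

K_a = tan²(45° − 30.0°/2) = 0.3333.
P_a = ½K_aγH² = 0.5×0.3333×21.3×7.7² = 210.5 kN/m, acting at H/3 = 2.567 m above the base.
Overturning moment M_o = P_a × H/3 = 210.5 × 2.567 = 540.2.
Resisting moment M_r = W × 2.27 = 526.7 × 2.27 = 1196.
FS_overturning = M_r/M_o = 1196/540.2 = 2.213.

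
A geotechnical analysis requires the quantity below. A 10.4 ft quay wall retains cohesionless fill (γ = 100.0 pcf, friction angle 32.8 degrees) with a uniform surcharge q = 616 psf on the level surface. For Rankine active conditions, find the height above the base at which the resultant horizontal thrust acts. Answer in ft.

4.41 ft

K_a = 0.2973.
Triangular part P₁ = ½K_aγH² = 1608 at H/3 = 3.467 ft; rectangular part P₂ = K_a q H = 1904 at H/2 = 5.200 ft.
ȳ = (P₁·3.467 + P₂·5.200)/(P₁+P₂) = 4.407 ft.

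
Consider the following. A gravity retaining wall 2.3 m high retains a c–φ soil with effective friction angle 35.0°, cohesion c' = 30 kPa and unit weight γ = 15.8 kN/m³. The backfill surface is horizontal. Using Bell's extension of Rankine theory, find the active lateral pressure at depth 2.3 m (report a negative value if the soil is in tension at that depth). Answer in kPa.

K_a = (1 − sin φ)/(1 + sin φ) = 0.2710.
σ_a = K_a γ z − 2c√K_a = 0.2710×15.8×2.3 − 2×30×0.5206 = -21.39 kPa.

-21.4 kPa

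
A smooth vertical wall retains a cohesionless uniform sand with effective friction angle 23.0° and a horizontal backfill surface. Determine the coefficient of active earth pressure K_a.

K_a = (1 − sin φ)/(1 + sin φ) = (1 − sin 23.0°)/(1 + sin 23.0°) = 0.4381.

0.438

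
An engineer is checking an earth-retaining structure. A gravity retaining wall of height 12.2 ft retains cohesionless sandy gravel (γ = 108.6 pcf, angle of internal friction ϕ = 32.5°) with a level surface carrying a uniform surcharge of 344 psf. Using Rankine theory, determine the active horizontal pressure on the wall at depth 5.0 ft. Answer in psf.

267 psf

K_a = (1 − sin φ)/(1 + sin φ) = 0.3010.
σ_v = γz + q = 108.6 × 5.0 + 344 = 887.0 psf.
σ_h = K_a σ_v = 0.3010 × 887.0 = 267.0 psf.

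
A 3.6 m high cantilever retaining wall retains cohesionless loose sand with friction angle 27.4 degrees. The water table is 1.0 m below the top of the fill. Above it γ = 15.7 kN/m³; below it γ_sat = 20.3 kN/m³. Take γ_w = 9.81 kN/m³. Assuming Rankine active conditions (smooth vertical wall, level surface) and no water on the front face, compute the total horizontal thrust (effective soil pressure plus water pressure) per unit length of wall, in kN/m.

K_a = tan²(45° − φ/2) = 0.3697.
γ' = 20.3 − 9.81 = 10.49 kN/m³. Depth below WT = 2.6 m.
σ'_h at WT = K_a γ d_w = 5.804 kPa; at base = 5.804 + K_a γ' × 2.6 = 15.89 kPa.
P₁ (0–1.0 m) = ½×5.804×1.0 = 2.902. P₂ (1.0–3.6 m) = ½(5.804+15.89)×2.6 = 28.20.
P_w = ½ γ_w h₂² = 0.5×9.81×2.6² = 33.16. Total = 2.902+28.20+33.16 = 64.26 kN/m.

64.3 kN/m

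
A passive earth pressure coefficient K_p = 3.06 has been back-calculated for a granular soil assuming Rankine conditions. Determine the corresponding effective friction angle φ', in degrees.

30.5°

K_p = (1+sin φ)/(1−sin φ) ⇒ sin φ = (K_p − 1)/(K_p + 1) = 0.5074.
φ = arcsin(0.5074) = 30.49°.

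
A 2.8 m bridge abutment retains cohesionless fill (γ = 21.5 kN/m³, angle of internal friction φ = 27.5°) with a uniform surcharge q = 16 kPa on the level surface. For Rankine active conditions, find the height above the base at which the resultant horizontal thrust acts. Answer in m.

1.10 m

K_a = 0.3682.
Triangular part P₁ = ½K_aγH² = 31.03 at H/3 = 0.9333 m; rectangular part P₂ = K_a q H = 16.50 at H/2 = 1.400 m.
ȳ = (P₁·0.9333 + P₂·1.400)/(P₁+P₂) = 1.095 m.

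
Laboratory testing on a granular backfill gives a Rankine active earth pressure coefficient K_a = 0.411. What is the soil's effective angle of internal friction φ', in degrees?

24.7°

K_a = tan²(45° − φ/2) ⇒ 45° − φ/2 = arctan(√0.411) = 32.66°.
φ = 2(45° − 32.66°) = 24.67°.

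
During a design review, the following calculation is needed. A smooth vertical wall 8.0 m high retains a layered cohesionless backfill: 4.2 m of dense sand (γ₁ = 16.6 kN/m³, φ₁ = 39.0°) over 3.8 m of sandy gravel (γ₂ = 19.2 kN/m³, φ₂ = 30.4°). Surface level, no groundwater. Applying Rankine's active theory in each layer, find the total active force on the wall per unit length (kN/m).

K_a1 = tan²(45°−39.0°/2) = 0.2275; K_a2 = tan²(45°−30.4°/2) = 0.3280.
Layer 1: σ at base = K_a1 γ₁ h₁ = 15.86 kPa; P₁ = ½×15.86×4.2 = 33.31.
Layer 2: σ_v at top = γ₁h₁ = 69.72; σ_h top = K_a2×69.72 = 22.87; σ_h base = K_a2×(69.72+19.2×3.8) = 46.80.
P₂ = ½(22.87+46.80)×3.8 = 132.4. Total P_a = 33.31+132.4 = 165.7 kN/m.

166 kN/m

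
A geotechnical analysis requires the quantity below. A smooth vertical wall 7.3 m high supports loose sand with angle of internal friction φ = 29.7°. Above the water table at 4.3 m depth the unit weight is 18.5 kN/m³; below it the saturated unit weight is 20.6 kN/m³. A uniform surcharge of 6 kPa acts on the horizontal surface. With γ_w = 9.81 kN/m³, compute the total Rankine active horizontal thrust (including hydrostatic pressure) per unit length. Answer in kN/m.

K_a = tan²(45° − φ/2) = 0.3374.
γ' = 20.6 − 9.81 = 10.79 kN/m³. h₂ = H − d_w = 3.0 m.
σ'_h: at surface K_a·q = 2.024; at WT K_a(q+γd_w) = 28.86; at base K_a(q+γd_w+γ'h₂) = 39.78 kPa.
P₁ = ½(2.024+28.86)×4.3 = 66.41; P₂ = ½(28.86+39.78)×3.0 = 103.0; P_w = ½γ_w h₂² = 44.14.
Total = 66.41+103.0+44.14 = 213.5 kN/m.

214 kN/m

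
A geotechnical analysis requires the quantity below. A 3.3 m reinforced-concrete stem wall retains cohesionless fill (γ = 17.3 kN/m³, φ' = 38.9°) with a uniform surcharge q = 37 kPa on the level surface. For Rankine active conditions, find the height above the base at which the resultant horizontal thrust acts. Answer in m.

K_a = 0.2285.
Triangular part P₁ = ½K_aγH² = 21.53 at H/3 = 1.100 m; rectangular part P₂ = K_a q H = 27.90 at H/2 = 1.650 m.
ȳ = (P₁·1.100 + P₂·1.650)/(P₁+P₂) = 1.410 m.

1.41 m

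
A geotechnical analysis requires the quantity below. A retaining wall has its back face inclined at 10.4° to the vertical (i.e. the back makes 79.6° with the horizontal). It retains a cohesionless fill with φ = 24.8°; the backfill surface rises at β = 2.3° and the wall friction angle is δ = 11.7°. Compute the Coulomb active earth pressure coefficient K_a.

0.466

K_a = sin²(α+φ) / [sin²α · sin(α−δ) · (1 + √{sin(φ+δ)sin(φ−β) / (sin(α−δ)sin(α+β))})²].
With α = 79.6°, φ = 24.8°, δ = 11.7°, β = 2.3°: K_a = 0.4663.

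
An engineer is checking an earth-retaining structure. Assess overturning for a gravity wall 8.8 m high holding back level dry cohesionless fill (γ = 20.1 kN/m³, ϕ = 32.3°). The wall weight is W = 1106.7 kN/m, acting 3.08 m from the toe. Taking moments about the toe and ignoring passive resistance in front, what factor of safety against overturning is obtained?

4.92

K_a = tan²(45° − 32.3°/2) = 0.3035.
P_a = ½K_aγH² = 0.5×0.3035×20.1×8.8² = 236.2 kN/m, acting at H/3 = 2.933 m above the base.
Overturning moment M_o = P_a × H/3 = 236.2 × 2.933 = 692.8.
Resisting moment M_r = W × 3.08 = 1106.7 × 3.08 = 3409.
FS_overturning = M_r/M_o = 3409/692.8 = 4.920.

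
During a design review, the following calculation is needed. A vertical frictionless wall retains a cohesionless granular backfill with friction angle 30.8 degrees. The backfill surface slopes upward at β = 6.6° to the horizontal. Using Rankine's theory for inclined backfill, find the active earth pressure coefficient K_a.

0.329

K_a = cos β · (cos β − √(cos²β − cos²φ)) / (cos β + √(cos²β − cos²φ)).
cos β = 0.9934, cos φ = 0.8590, √(cos²β − cos²φ) = 0.4990.
K_a = 0.9934 × (0.9934 − 0.4990)/(0.9934 + 0.4990) = 0.3291.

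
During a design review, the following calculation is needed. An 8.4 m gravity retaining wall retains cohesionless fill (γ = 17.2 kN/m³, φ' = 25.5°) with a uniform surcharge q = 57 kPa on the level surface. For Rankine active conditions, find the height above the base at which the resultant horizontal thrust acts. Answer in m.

3.42 m

K_a = 0.3981.
Triangular part P₁ = ½K_aγH² = 241.6 at H/3 = 2.800 m; rectangular part P₂ = K_a q H = 190.6 at H/2 = 4.200 m.
ȳ = (P₁·2.800 + P₂·4.200)/(P₁+P₂) = 3.417 m.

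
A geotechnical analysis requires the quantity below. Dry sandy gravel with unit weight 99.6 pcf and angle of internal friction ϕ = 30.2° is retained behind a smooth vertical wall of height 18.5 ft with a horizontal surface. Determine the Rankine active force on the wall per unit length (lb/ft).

5640 lb/ft

K_a = tan²(45° − φ/2) = 0.3307.
P_a = ½ K_a γ H² = 0.5 × 0.3307 × 99.6 × 18.5² = 5636 lb/ft.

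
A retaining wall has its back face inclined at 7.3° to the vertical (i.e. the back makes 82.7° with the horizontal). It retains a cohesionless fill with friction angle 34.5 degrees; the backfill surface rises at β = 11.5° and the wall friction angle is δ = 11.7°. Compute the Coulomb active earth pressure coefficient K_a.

0.355

K_a = sin²(α+φ) / [sin²α · sin(α−δ) · (1 + √{sin(φ+δ)sin(φ−β) / (sin(α−δ)sin(α+β))})²].
With α = 82.7°, φ = 34.5°, δ = 11.7°, β = 11.5°: K_a = 0.3554.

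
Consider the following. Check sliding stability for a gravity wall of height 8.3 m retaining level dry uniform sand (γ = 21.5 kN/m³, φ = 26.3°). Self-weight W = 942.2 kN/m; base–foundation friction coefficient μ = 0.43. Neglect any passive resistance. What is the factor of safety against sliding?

1.42

K_a = tan²(45° − 26.3°/2) = 0.3859.
P_a = ½K_aγH² = 0.5×0.3859×21.5×8.3² = 285.8 kN/m, acting at H/3 = 2.767 m above the base.
FS_sliding = μW / P_a = 0.43×942.2 / 285.8 = 1.418.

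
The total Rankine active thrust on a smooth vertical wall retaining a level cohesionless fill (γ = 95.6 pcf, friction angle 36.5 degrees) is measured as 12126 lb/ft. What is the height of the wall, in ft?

K_a = 0.2541. P_a = ½ K_a γ H² ⇒ H = √(2P_a/(K_a γ)).
H = √(2×12126/(0.2541×95.6)) = 31.60 ft.

31.6 ft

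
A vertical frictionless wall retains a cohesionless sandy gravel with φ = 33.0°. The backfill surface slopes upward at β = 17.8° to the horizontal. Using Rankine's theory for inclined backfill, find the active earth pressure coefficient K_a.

K_a = cos β · (cos β − √(cos²β − cos²φ)) / (cos β + √(cos²β − cos²φ)).
cos β = 0.9521, cos φ = 0.8387, √(cos²β − cos²φ) = 0.4508.
K_a = 0.9521 × (0.9521 − 0.4508)/(0.9521 + 0.4508) = 0.3403.

0.340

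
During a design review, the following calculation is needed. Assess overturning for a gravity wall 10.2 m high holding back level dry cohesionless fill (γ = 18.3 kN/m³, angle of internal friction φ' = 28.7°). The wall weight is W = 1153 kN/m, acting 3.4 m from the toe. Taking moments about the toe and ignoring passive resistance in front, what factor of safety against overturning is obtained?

3.45

K_a = tan²(45° − 28.7°/2) = 0.3511.
P_a = ½K_aγH² = 0.5×0.3511×18.3×10.2² = 334.3 kN/m, acting at H/3 = 3.400 m above the base.
Overturning moment M_o = P_a × H/3 = 334.3 × 3.400 = 1137.
Resisting moment M_r = W × 3.4 = 1153 × 3.4 = 3920.
FS_overturning = M_r/M_o = 3920/1137 = 3.449.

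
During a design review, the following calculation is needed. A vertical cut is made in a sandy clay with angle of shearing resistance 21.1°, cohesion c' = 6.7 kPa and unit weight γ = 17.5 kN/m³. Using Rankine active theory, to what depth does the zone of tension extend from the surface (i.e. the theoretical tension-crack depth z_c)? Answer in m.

K_a = tan²(45° − 21.1°/2) = 0.4706; √K_a = 0.6860.
The active pressure is zero where K_a γ z = 2c√K_a, so z_c = 2c/(γ√K_a) = 2×6.7/(17.5×0.6860) = 1.116 m.

1.12 m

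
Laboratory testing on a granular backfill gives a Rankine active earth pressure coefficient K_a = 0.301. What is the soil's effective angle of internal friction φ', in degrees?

K_a = tan²(45° − φ/2) ⇒ 45° − φ/2 = arctan(√0.301) = 28.75°.
φ = 2(45° − 28.75°) = 32.50°.

32.5°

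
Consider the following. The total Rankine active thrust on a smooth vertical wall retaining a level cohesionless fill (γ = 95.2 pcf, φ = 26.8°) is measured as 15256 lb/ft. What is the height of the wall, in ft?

K_a = 0.3785. P_a = ½ K_a γ H² ⇒ H = √(2P_a/(K_a γ)).
H = √(2×15256/(0.3785×95.2)) = 29.10 ft.

29.1 ft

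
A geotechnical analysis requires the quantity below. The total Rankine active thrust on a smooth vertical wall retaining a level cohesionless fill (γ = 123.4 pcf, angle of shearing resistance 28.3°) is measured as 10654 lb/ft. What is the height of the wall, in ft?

K_a = 0.3568. P_a = ½ K_a γ H² ⇒ H = √(2P_a/(K_a γ)).
H = √(2×10654/(0.3568×123.4)) = 22.00 ft.

22.0 ft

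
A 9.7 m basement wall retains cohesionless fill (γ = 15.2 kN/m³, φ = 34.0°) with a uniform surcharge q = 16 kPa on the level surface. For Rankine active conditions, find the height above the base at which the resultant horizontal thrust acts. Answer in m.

3.52 m

K_a = 0.2827.
Triangular part P₁ = ½K_aγH² = 202.2 at H/3 = 3.233 m; rectangular part P₂ = K_a q H = 43.88 at H/2 = 4.850 m.
ȳ = (P₁·3.233 + P₂·4.850)/(P₁+P₂) = 3.522 m.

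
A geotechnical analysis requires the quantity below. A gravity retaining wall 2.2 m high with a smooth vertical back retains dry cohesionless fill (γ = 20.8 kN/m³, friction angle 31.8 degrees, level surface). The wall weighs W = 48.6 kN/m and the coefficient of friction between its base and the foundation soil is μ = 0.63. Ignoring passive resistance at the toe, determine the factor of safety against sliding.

K_a = tan²(45° − 31.8°/2) = 0.3098.
P_a = ½K_aγH² = 0.5×0.3098×20.8×2.2² = 15.59 kN/m, acting at H/3 = 0.7333 m above the base.
FS_sliding = μW / P_a = 0.63×48.6 / 15.59 = 1.963.

1.96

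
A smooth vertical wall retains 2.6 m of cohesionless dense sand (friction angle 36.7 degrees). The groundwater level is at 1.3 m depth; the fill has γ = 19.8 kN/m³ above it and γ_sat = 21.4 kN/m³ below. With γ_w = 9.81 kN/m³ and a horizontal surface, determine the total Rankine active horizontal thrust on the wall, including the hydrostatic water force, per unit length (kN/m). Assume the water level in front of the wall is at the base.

K_a = tan²(45° − φ/2) = 0.2519.
γ' = 21.4 − 9.81 = 11.59 kN/m³. Depth below WT = 1.3 m.
σ'_h at WT = K_a γ d_w = 6.483 kPa; at base = 6.483 + K_a γ' × 1.3 = 10.28 kPa.
P₁ (0–1.3 m) = ½×6.483×1.3 = 4.214. P₂ (1.3–2.6 m) = ½(6.483+10.28)×1.3 = 10.89.
P_w = ½ γ_w h₂² = 0.5×9.81×1.3² = 8.289. Total = 4.214+10.89+8.289 = 23.40 kN/m.

23.4 kN/m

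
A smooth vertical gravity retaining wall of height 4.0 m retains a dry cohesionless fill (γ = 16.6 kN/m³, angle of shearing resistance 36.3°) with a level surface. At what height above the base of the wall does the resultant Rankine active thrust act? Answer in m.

K_a = 0.2563.
The pressure distribution is triangular, so the resultant acts at H/3 above the base = 4.0/3 = 1.333 m.

1.33 m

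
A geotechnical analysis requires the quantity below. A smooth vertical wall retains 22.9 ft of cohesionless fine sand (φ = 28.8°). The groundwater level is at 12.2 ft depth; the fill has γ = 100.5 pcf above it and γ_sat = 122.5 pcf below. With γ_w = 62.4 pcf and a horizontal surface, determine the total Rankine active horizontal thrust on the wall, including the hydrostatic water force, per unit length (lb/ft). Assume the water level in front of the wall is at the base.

12000 lb/ft

K_a = tan²(45° − φ/2) = 0.3498.
γ' = 122.5 − 62.4 = 60.10 pcf. Depth below WT = 10.7 ft.
σ'_h at WT = K_a γ d_w = 428.8 psf; at base = 428.8 + K_a γ' × 10.7 = 653.7 psf.
P₁ (0–12.2 ft) = ½×428.8×12.2 = 2616. P₂ (12.2–22.9 ft) = ½(428.8+653.7)×10.7 = 5792.
P_w = ½ γ_w h₂² = 0.5×62.4×10.7² = 3572. Total = 2616+5792+3572 = 11980 lb/ft.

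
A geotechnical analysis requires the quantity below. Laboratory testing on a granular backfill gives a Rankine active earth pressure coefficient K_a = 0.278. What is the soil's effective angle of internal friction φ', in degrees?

K_a = tan²(45° − φ/2) ⇒ 45° − φ/2 = arctan(√0.278) = 27.80°.
φ = 2(45° − 27.80°) = 34.40°.

34.4°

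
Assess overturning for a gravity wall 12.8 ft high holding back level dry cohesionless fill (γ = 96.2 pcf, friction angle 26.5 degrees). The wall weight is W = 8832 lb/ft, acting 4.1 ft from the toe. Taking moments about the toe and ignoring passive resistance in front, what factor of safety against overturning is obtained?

2.81

K_a = tan²(45° − 26.5°/2) = 0.3829.
P_a = ½K_aγH² = 0.5×0.3829×96.2×12.8² = 3018 lb/ft, acting at H/3 = 4.267 ft above the base.
Overturning moment M_o = P_a × H/3 = 3018 × 4.267 = 12880.
Resisting moment M_r = W × 4.1 = 8832 × 4.1 = 36210.
FS_overturning = M_r/M_o = 36210/12880 = 2.812.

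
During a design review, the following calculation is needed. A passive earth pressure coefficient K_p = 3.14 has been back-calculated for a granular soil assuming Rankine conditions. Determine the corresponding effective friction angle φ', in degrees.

31.1°

K_p = (1+sin φ)/(1−sin φ) ⇒ sin φ = (K_p − 1)/(K_p + 1) = 0.5169.
φ = arcsin(0.5169) = 31.13°.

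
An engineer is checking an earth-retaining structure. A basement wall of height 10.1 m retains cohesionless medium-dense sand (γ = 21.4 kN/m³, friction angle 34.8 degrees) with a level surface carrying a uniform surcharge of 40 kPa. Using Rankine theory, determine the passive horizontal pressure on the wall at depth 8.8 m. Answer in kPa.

K_p = (1 + sin φ)/(1 − sin φ) = 3.659.
σ_v = γz + q = 21.4 × 8.8 + 40 = 228.3 kPa.
σ_h = K_p σ_v = 3.659 × 228.3 = 835.4 kPa.

835 kPa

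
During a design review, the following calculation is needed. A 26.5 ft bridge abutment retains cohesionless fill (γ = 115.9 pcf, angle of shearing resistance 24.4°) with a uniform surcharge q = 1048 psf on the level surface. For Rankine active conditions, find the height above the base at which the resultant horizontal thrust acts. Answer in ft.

10.6 ft

K_a = 0.4153.
Triangular part P₁ = ½K_aγH² = 16900 at H/3 = 8.833 ft; rectangular part P₂ = K_a q H = 11530 at H/2 = 13.25 ft.
ȳ = (P₁·8.833 + P₂·13.25)/(P₁+P₂) = 10.62 ft.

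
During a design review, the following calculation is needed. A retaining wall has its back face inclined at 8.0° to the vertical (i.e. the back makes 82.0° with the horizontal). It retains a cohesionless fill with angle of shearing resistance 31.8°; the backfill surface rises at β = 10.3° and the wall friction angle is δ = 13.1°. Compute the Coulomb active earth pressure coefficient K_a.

0.393

K_a = sin²(α+φ) / [sin²α · sin(α−δ) · (1 + √{sin(φ+δ)sin(φ−β) / (sin(α−δ)sin(α+β))})²].
With α = 82.0°, φ = 31.8°, δ = 13.1°, β = 10.3°: K_a = 0.3925.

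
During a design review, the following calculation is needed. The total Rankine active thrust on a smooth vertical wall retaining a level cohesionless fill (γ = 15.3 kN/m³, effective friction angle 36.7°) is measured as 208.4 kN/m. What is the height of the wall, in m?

K_a = 0.2519. P_a = ½ K_a γ H² ⇒ H = √(2P_a/(K_a γ)).
H = √(2×208.4/(0.2519×15.3)) = 10.40 m.

10.4 m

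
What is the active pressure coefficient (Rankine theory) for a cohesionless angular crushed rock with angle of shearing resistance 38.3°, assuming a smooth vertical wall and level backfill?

K_a = (1 − sin φ)/(1 + sin φ) = (1 − sin 38.3°)/(1 + sin 38.3°) = 0.2347.

0.235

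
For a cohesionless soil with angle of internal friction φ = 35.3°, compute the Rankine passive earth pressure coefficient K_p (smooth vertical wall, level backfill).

K_p = (1 + sin φ)/(1 − sin φ) = tan²(45° + 35.3°/2) = 3.738.

3.74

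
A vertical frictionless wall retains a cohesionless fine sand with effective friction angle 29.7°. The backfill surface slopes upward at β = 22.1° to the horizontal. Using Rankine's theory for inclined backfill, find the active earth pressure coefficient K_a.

0.448

K_a = cos β · (cos β − √(cos²β − cos²φ)) / (cos β + √(cos²β − cos²φ)).
cos β = 0.9265, cos φ = 0.8686, √(cos²β − cos²φ) = 0.3224.
K_a = 0.9265 × (0.9265 − 0.3224)/(0.9265 + 0.3224) = 0.4482.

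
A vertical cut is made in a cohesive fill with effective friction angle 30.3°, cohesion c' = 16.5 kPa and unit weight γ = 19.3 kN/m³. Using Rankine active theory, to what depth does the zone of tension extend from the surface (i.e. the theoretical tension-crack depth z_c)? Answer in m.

K_a = tan²(45° − 30.3°/2) = 0.3293; √K_a = 0.5739.
The active pressure is zero where K_a γ z = 2c√K_a, so z_c = 2c/(γ√K_a) = 2×16.5/(19.3×0.5739) = 2.980 m.

2.98 m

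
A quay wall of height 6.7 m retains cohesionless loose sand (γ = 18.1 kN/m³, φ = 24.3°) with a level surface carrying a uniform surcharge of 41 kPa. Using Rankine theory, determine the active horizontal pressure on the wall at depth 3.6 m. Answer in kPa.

44.3 kPa

K_a = (1 − sin φ)/(1 + sin φ) = 0.4169.
σ_v = γz + q = 18.1 × 3.6 + 41 = 106.2 kPa.
σ_h = K_a σ_v = 0.4169 × 106.2 = 44.26 kPa.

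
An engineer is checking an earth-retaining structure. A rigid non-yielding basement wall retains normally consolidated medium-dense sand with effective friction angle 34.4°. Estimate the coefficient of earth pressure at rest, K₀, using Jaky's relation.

0.435

K₀ = 1 − sin φ' = 1 − sin 34.4° = 0.4350.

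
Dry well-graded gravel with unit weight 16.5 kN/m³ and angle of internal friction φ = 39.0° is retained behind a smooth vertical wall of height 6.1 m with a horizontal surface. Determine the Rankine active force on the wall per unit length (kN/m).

K_a = tan²(45° − φ/2) = 0.2275.
P_a = ½ K_a γ H² = 0.5 × 0.2275 × 16.5 × 6.1² = 69.84 kN/m.

69.8 kN/m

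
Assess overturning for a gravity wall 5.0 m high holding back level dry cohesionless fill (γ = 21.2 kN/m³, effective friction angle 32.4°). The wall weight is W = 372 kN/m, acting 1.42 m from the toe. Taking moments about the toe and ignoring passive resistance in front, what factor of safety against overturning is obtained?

3.96

K_a = tan²(45° − 32.4°/2) = 0.3022.
P_a = ½K_aγH² = 0.5×0.3022×21.2×5.0² = 80.09 kN/m, acting at H/3 = 1.667 m above the base.
Overturning moment M_o = P_a × H/3 = 80.09 × 1.667 = 133.5.
Resisting moment M_r = W × 1.42 = 372 × 1.42 = 528.2.
FS_overturning = M_r/M_o = 528.2/133.5 = 3.957.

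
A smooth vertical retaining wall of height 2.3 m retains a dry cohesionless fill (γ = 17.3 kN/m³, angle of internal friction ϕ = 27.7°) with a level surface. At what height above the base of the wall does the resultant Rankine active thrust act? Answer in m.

K_a = 0.3653.
The pressure distribution is triangular, so the resultant acts at H/3 above the base = 2.3/3 = 0.7667 m.

0.767 m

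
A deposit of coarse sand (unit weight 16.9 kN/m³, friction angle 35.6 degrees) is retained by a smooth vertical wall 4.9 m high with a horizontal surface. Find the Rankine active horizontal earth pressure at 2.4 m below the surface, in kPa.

10.7 kPa

K_a = (1 − sin φ)/(1 + sin φ) = 0.2641.
σ_h = K_a γ z = 0.2641 × 16.9 × 2.4 = 10.71 kPa.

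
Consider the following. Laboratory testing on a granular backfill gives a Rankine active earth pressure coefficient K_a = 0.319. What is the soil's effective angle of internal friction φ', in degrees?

K_a = tan²(45° − φ/2) ⇒ 45° − φ/2 = arctan(√0.319) = 29.46°.
φ = 2(45° − 29.46°) = 31.08°.

31.1°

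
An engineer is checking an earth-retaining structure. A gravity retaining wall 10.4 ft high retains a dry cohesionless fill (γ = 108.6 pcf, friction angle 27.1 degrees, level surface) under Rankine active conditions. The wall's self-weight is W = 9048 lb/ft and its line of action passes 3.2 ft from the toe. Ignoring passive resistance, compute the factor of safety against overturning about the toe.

K_a = tan²(45° − 27.1°/2) = 0.3741.
P_a = ½K_aγH² = 0.5×0.3741×108.6×10.4² = 2197 lb/ft, acting at H/3 = 3.467 ft above the base.
Overturning moment M_o = P_a × H/3 = 2197 × 3.467 = 7616.
Resisting moment M_r = W × 3.2 = 9048 × 3.2 = 28950.
FS_overturning = M_r/M_o = 28950/7616 = 3.802.

3.80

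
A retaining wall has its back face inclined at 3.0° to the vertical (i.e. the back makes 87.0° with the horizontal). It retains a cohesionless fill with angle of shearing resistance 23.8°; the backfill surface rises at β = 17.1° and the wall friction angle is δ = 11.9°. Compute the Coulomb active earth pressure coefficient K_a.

K_a = sin²(α+φ) / [sin²α · sin(α−δ) · (1 + √{sin(φ+δ)sin(φ−β) / (sin(α−δ)sin(α+β))})²].
With α = 87.0°, φ = 23.8°, δ = 11.9°, β = 17.1°: K_a = 0.5626.

0.563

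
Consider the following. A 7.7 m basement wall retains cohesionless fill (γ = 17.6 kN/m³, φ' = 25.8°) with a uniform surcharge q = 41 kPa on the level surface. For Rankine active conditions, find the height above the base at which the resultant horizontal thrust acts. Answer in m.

K_a = 0.3935.
Triangular part P₁ = ½K_aγH² = 205.3 at H/3 = 2.567 m; rectangular part P₂ = K_a q H = 124.2 at H/2 = 3.850 m.
ȳ = (P₁·2.567 + P₂·3.850)/(P₁+P₂) = 3.050 m.

3.05 m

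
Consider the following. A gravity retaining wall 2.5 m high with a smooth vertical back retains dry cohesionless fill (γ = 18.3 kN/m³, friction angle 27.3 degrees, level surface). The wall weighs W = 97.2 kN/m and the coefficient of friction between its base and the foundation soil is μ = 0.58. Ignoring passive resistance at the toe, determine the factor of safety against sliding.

2.66

K_a = tan²(45° − 27.3°/2) = 0.3711.
P_a = ½K_aγH² = 0.5×0.3711×18.3×2.5² = 21.22 kN/m, acting at H/3 = 0.8333 m above the base.
FS_sliding = μW / P_a = 0.58×97.2 / 21.22 = 2.656.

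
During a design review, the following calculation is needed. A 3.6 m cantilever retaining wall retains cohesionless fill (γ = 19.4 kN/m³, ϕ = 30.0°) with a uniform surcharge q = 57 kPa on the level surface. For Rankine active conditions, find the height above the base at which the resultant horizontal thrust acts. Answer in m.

1.57 m

K_a = 0.3333.
Triangular part P₁ = ½K_aγH² = 41.90 at H/3 = 1.200 m; rectangular part P₂ = K_a q H = 68.40 at H/2 = 1.800 m.
ȳ = (P₁·1.200 + P₂·1.800)/(P₁+P₂) = 1.572 m.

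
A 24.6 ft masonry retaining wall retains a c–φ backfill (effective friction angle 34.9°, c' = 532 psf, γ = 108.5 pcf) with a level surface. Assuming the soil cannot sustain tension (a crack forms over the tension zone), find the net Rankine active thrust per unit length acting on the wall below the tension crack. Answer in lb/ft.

K_a = 0.2721; √K_a = 0.5217.
Tension-crack depth z_c = 2c/(γ√K_a) = 2×532/(108.5×0.5217) = 18.80 ft.
σ_a at base = K_a γ H − 2c√K_a = 0.2721×108.5×24.6 − 2×532×0.5217 = 171.3 psf.
P_a = ½ × 171.3 × (H − z_c) = 0.5×171.3×5.802 = 497.0 lb/ft.

497 lb/ft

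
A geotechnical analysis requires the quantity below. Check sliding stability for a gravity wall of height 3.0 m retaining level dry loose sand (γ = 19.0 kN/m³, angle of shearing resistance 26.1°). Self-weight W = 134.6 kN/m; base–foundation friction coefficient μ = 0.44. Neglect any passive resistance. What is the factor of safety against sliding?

1.78

K_a = tan²(45° − 26.1°/2) = 0.3889.
P_a = ½K_aγH² = 0.5×0.3889×19.0×3.0² = 33.26 kN/m, acting at H/3 = 1.000 m above the base.
FS_sliding = μW / P_a = 0.44×134.6 / 33.26 = 1.781.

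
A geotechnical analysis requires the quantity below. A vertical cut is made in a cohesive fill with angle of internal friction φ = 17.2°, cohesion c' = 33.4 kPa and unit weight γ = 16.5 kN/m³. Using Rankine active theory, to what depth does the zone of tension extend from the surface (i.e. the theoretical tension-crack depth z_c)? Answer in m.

5.49 m

K_a = tan²(45° − 17.2°/2) = 0.5436; √K_a = 0.7373.
The active pressure is zero where K_a γ z = 2c√K_a, so z_c = 2c/(γ√K_a) = 2×33.4/(16.5×0.7373) = 5.491 m.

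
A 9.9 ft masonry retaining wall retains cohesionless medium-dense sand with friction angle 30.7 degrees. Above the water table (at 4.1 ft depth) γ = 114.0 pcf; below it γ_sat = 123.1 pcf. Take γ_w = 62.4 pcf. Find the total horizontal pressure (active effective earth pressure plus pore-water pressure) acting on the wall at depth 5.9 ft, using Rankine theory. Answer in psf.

299 psf

K_a = (1 − sin φ)/(1 + sin φ) = 0.3240.
γ' = 123.1 − 62.4 = 60.70 pcf.
Effective vertical stress at 5.9 ft: σ'_v = 114.0×4.1 + 60.70×1.80 = 576.7 psf.
σ'_h = K_a σ'_v = 0.3240 × 576.7 = 186.9 psf; u = γ_w × 1.80 = 112.3 psf.
Total σ_h = 186.9 + 112.3 = 299.2 psf.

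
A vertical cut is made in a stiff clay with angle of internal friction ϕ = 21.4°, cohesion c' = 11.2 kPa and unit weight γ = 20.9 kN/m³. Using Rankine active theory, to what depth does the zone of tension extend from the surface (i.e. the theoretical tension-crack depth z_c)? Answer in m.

K_a = tan²(45° − 21.4°/2) = 0.4653; √K_a = 0.6822.
The active pressure is zero where K_a γ z = 2c√K_a, so z_c = 2c/(γ√K_a) = 2×11.2/(20.9×0.6822) = 1.571 m.

1.57 m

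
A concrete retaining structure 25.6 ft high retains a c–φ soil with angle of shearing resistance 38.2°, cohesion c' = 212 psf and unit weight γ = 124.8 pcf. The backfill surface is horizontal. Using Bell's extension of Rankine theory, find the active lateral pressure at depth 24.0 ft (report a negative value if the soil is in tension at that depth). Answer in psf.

K_a = (1 − sin φ)/(1 + sin φ) = 0.2358.
σ_a = K_a γ z − 2c√K_a = 0.2358×124.8×24.0 − 2×212×0.4856 = 500.3 psf.

500 psf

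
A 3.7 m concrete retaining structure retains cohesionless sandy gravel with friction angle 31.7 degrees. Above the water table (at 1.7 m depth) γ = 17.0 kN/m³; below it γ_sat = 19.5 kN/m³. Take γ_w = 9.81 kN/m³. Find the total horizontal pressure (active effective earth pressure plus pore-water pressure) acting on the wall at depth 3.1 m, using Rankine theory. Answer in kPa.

26.9 kPa

K_a = (1 − sin φ)/(1 + sin φ) = 0.3111.
γ' = 19.5 − 9.81 = 9.690 kN/m³.
Effective vertical stress at 3.1 m: σ'_v = 17.0×1.7 + 9.690×1.40 = 42.47 kPa.
σ'_h = K_a σ'_v = 0.3111 × 42.47 = 13.21 kPa; u = γ_w × 1.40 = 13.73 kPa.
Total σ_h = 13.21 + 13.73 = 26.94 kPa.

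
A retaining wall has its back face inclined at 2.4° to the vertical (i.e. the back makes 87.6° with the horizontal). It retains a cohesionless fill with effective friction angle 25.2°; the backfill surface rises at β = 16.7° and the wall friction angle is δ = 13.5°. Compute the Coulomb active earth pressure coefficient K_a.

0.512

K_a = sin²(α+φ) / [sin²α · sin(α−δ) · (1 + √{sin(φ+δ)sin(φ−β) / (sin(α−δ)sin(α+β))})²].
With α = 87.6°, φ = 25.2°, δ = 13.5°, β = 16.7°: K_a = 0.5120.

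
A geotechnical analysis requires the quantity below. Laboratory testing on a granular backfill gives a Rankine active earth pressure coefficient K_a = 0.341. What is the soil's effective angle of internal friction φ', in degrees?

K_a = tan²(45° − φ/2) ⇒ 45° − φ/2 = arctan(√0.341) = 30.28°.
φ = 2(45° − 30.28°) = 29.43°.

29.4°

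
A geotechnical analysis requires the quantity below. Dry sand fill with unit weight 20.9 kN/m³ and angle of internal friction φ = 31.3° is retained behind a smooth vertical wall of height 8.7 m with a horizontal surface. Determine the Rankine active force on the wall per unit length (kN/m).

250 kN/m

K_a = tan²(45° − φ/2) = 0.3162.
P_a = ½ K_a γ H² = 0.5 × 0.3162 × 20.9 × 8.7² = 250.1 kN/m.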